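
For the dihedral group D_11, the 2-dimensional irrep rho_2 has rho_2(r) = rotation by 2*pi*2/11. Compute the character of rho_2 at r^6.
chi_{rho_2}(r^6) = 2*cos(2*pi*2*6/11) = 2*cos(24*pi/11)

Why: rho_2(r^6) is rotation by angle 2*pi*2*6/11, whose trace is 2*cos(2*pi*2*6/11) = 2*cos(24*pi/11).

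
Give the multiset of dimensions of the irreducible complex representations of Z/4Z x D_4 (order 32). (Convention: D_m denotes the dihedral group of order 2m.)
Dimensions: 1, 1, 1, 1, 1, 1, 1, 1, 1, 1, 1, 1, 1, 1, 1, 1, 2, 2, 2, 2

There are 20 irreducibles (= number of conjugacy classes). Their dimensions d_i satisfy sum d_i^2 = |G| = 32: 1 + 1 + 1 + 1 + 1 + 1 + 1 + 1 + 1 + 1 + 1 + 1 + 1 + 1 + 1 + 1 + 4 + 4 + 4 + 4 = 32. (For the product with Z/4Z: each of the 4 1-dim characters of Z/4Z tensors with each irrep of D_4, giving 4 copies of each D_4-dimension.)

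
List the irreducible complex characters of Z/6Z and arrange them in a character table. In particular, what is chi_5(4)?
Character table of Z/6Z (irreps indexed chi_0,...,chi_5 with chi_k(m) = zeta_6^(k*m), zeta_6 = exp(2*pi*i/6)):
  irrep \ class  {0} (size 1)  {1} (size 1)    {2} (size 1)    {3} (size 1)  {4} (size 1)    {5} (size 1)  
  chi_0          1             1               1               1             1               1             
  chi_1          1             exp(I*pi/3)     exp(2*I*pi/3)   -1            exp(-2*I*pi/3)  exp(-I*pi/3)  
  chi_2          1             exp(2*I*pi/3)   exp(-2*I*pi/3)  1             exp(2*I*pi/3)   exp(-2*I*pi/3)
  chi_3          1             -1              1               -1            1               -1            
  chi_4          1             exp(-2*I*pi/3)  exp(2*I*pi/3)   1             exp(-2*I*pi/3)  exp(2*I*pi/3) 
  chi_5          1             exp(-I*pi/3)    exp(-2*I*pi/3)  -1            exp(2*I*pi/3)   exp(I*pi/3)   

Spot check: chi_5(4) = zeta_6^(5*4) = zeta_6^20 = exp(2*I*pi/3).

Argument: Z/6Z is abelian, so all 6 irreducible complex representations are 1-dimensional. They are given by chi_k(m) = zeta_6^(k*m) for k = 0,...,5. Row orthogonality: sum_m chi_k(m) conj(chi_l(m)) = 6 * [k = l].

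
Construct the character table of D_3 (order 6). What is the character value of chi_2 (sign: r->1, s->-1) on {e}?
Conjugacy classes: {e} of size 1, {r^1, r^2} of size 2, {s, sr, ..., sr^2} of size 3.
Character table:
  irrep \ class              {e} (size 1)  {r^1, r^2} (size 2)  {s, sr, ..., sr^2} (size 3)
  chi_1 (triv)               1             1                    1                          
  chi_2 (sign: r->1, s->-1)  1             1                    -1                         
  chi_3 (2d, j=1)            2             -1                   0                          

Spot check: chi_2 (sign: r->1, s->-1) on {e} = 1.

Argument: D_3 has order 2*3 = 6 with 3 conjugacy classes, hence 3 irreducibles. Sum of squared dims 1 + 1 + 4 = 6 = |G|. Linear characters come from the abelianisation; the 2-dimensional irreps have character r^k -> 2*cos(2*pi*j*k/3), reflections -> 0.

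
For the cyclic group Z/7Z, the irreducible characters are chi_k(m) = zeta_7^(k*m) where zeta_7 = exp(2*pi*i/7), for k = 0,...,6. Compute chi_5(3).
chi_5(3) = zeta_7^15 = exp(2*I*pi/7)

Working: chi_5(3) = zeta_7^(5*3) = zeta_7^15. Since zeta_7^7 = 1, this equals zeta_7^1 = exp(2*pi*i*1/7) = exp(2*I*pi/7).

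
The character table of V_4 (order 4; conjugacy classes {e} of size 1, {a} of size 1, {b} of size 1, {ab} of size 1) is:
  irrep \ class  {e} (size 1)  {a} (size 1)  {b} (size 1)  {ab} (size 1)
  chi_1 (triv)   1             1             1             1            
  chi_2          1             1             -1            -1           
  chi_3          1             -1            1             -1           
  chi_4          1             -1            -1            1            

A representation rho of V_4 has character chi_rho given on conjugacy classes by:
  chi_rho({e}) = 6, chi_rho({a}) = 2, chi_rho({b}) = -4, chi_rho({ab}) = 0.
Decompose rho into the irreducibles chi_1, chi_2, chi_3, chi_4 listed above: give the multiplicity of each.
Multiplicities: chi_1: 1, chi_2: 3, chi_3: 0, chi_4: 2.

Derivation: Use <chi_rho, chi> = (1/|G|) sum_C |C| * chi_rho(C) * conj(chi(C)) with |G| = 4 for each irreducible chi in the table:
  <chi_rho, chi_1> = (1/4)[1*(6)*conj(1) + 1*(2)*conj(1) + 1*(-4)*conj(1) + 1*(0)*conj(1)]
      = (1/4)[(6) + (2) + (-4) + (0)] = 4/4 = 1
  <chi_rho, chi_2> = (1/4)[1*(6)*conj(1) + 1*(2)*conj(1) + 1*(-4)*conj(-1) + 1*(0)*conj(-1)]
      = (1/4)[(6) + (2) + (4) + (0)] = 12/4 = 3
  <chi_rho, chi_3> = (1/4)[1*(6)*conj(1) + 1*(2)*conj(-1) + 1*(-4)*conj(1) + 1*(0)*conj(-1)]
      = (1/4)[(6) + (-2) + (-4) + (0)] = 0/4 = 0
  <chi_rho, chi_4> = (1/4)[1*(6)*conj(1) + 1*(2)*conj(-1) + 1*(-4)*conj(-1) + 1*(0)*conj(1)]
      = (1/4)[(6) + (-2) + (4) + (0)] = 8/4 = 2
Dimension check: dim(rho) = sum (mult * dim) = 1*1 + 3*1 + 0*1 + 2*1 = 6 = chi_rho(e) = 6.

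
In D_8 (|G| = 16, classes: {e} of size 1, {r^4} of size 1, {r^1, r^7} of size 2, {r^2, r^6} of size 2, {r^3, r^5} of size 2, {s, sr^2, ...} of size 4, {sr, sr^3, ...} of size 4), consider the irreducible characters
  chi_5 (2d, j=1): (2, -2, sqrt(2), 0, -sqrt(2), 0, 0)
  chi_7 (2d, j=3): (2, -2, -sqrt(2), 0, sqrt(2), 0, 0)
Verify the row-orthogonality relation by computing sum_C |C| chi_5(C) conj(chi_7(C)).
Sum = 0; so <chi_5, chi_7> = 0 (distinct irreducibles are orthogonal).

Solution. Compute term by term over conjugacy classes (|C| * chi_5(C) * conj(chi_7(C))):
  1*(2)*conj(2) + 1*(-2)*conj(-2) + 2*(sqrt(2))*conj(-sqrt(2)) + 2*(0)*conj(0) + 2*(-sqrt(2))*conj(sqrt(2)) + 4*(0)*conj(0) + 4*(0)*conj(0)
  = (4) + (4) + (-4) + (0) + (-4) + (0) + (0)
  = 0.
Dividing by |G| = 16 gives 0/16 = 0, matching the row-orthogonality relation <chi_5, chi_7> = [chi_5 = chi_7].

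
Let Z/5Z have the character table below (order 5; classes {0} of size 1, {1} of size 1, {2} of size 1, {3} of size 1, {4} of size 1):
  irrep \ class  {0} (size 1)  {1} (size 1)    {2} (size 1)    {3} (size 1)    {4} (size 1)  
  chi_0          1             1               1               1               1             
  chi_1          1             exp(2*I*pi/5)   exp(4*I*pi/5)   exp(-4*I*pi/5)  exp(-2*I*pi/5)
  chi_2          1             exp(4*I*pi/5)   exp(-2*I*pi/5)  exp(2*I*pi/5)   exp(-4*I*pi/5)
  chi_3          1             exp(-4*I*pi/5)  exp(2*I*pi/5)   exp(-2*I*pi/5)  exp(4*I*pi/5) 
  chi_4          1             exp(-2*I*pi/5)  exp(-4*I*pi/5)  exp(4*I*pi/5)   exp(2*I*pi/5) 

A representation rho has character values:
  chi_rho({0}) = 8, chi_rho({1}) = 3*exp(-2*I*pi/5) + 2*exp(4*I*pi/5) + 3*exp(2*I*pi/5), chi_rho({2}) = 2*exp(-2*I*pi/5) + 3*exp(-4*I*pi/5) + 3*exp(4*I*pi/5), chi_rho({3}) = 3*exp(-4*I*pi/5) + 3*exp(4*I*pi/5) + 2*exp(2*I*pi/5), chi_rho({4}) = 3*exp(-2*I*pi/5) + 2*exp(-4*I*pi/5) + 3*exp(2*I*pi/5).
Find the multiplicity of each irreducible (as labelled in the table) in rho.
Multiplicities: chi_0: 0, chi_1: 3, chi_2: 2, chi_3: 0, chi_4: 3.

Details: Use <chi_rho, chi> = (1/|G|) sum_C |C| * chi_rho(C) * conj(chi(C)) with |G| = 5 for each irreducible chi in the table:
  <chi_rho, chi_0> = (1/5)[1*(8)*conj(1) + 1*(3*exp(-2*I*pi/5) + 2*exp(4*I*pi/5) + 3*exp(2*I*pi/5))*conj(1) + 1*(2*exp(-2*I*pi/5) + 3*exp(-4*I*pi/5) + 3*exp(4*I*pi/5))*conj(1) + 1*(3*exp(-4*I*pi/5) + 3*exp(4*I*pi/5) + 2*exp(2*I*pi/5))*conj(1) + 1*(3*exp(-2*I*pi/5) + 2*exp(-4*I*pi/5) + 3*exp(2*I*pi/5))*conj(1)]
      = (1/5)[(8) + (3*exp(-2*I*pi/5) + 2*exp(4*I*pi/5) + 3*exp(2*I*pi/5)) + (2*exp(-2*I*pi/5) + 3*exp(-4*I*pi/5) + 3*exp(4*I*pi/5)) + (3*exp(-4*I*pi/5) + 3*exp(4*I*pi/5) + 2*exp(2*I*pi/5)) + (3*exp(-2*I*pi/5) + 2*exp(-4*I*pi/5) + 3*exp(2*I*pi/5))] = 0/5 = 0
  <chi_rho, chi_1> = (1/5)[1*(8)*conj(1) + 1*(3*exp(-2*I*pi/5) + 2*exp(4*I*pi/5) + 3*exp(2*I*pi/5))*conj(exp(2*I*pi/5)) + 1*(2*exp(-2*I*pi/5) + 3*exp(-4*I*pi/5) + 3*exp(4*I*pi/5))*conj(exp(4*I*pi/5)) + 1*(3*exp(-4*I*pi/5) + 3*exp(4*I*pi/5) + 2*exp(2*I*pi/5))*conj(exp(-4*I*pi/5)) + 1*(3*exp(-2*I*pi/5) + 2*exp(-4*I*pi/5) + 3*exp(2*I*pi/5))*conj(exp(-2*I*pi/5))]
      = (1/5)[(8) + (3 + 3*exp(-4*I*pi/5) + 2*exp(2*I*pi/5)) + (3 + 2*exp(4*I*pi/5) + 3*exp(2*I*pi/5)) + (3 + 3*exp(-2*I*pi/5) + 2*exp(-4*I*pi/5)) + (3 + 2*exp(-2*I*pi/5) + 3*exp(4*I*pi/5))] = 15/5 = 3
  <chi_rho, chi_2> = (1/5)[1*(8)*conj(1) + 1*(3*exp(-2*I*pi/5) + 2*exp(4*I*pi/5) + 3*exp(2*I*pi/5))*conj(exp(4*I*pi/5)) + 1*(2*exp(-2*I*pi/5) + 3*exp(-4*I*pi/5) + 3*exp(4*I*pi/5))*conj(exp(-2*I*pi/5)) + 1*(3*exp(-4*I*pi/5) + 3*exp(4*I*pi/5) + 2*exp(2*I*pi/5))*conj(exp(2*I*pi/5)) + 1*(3*exp(-2*I*pi/5) + 2*exp(-4*I*pi/5) + 3*exp(2*I*pi/5))*conj(exp(-4*I*pi/5))]
      = (1/5)[(8) + (2 + 3*exp(-2*I*pi/5) + 3*exp(4*I*pi/5)) + (2 + 3*exp(-2*I*pi/5) + 3*exp(-4*I*pi/5)) + (2 + 3*exp(4*I*pi/5) + 3*exp(2*I*pi/5)) + (2 + 3*exp(-4*I*pi/5) + 3*exp(2*I*pi/5))] = 10/5 = 2
  <chi_rho, chi_3> = (1/5)[1*(8)*conj(1) + 1*(3*exp(-2*I*pi/5) + 2*exp(4*I*pi/5) + 3*exp(2*I*pi/5))*conj(exp(-4*I*pi/5)) + 1*(2*exp(-2*I*pi/5) + 3*exp(-4*I*pi/5) + 3*exp(4*I*pi/5))*conj(exp(2*I*pi/5)) + 1*(3*exp(-4*I*pi/5) + 3*exp(4*I*pi/5) + 2*exp(2*I*pi/5))*conj(exp(-2*I*pi/5)) + 1*(3*exp(-2*I*pi/5) + 2*exp(-4*I*pi/5) + 3*exp(2*I*pi/5))*conj(exp(4*I*pi/5))]
      = (1/5)[(8) + (2*exp(-2*I*pi/5) + 3*exp(-4*I*pi/5) + 3*exp(2*I*pi/5)) + (2*exp(-4*I*pi/5) + 3*exp(4*I*pi/5) + 3*exp(2*I*pi/5)) + (3*exp(-2*I*pi/5) + 3*exp(-4*I*pi/5) + 2*exp(4*I*pi/5)) + (3*exp(-2*I*pi/5) + 3*exp(4*I*pi/5) + 2*exp(2*I*pi/5))] = 0/5 = 0
  <chi_rho, chi_4> = (1/5)[1*(8)*conj(1) + 1*(3*exp(-2*I*pi/5) + 2*exp(4*I*pi/5) + 3*exp(2*I*pi/5))*conj(exp(-2*I*pi/5)) + 1*(2*exp(-2*I*pi/5) + 3*exp(-4*I*pi/5) + 3*exp(4*I*pi/5))*conj(exp(-4*I*pi/5)) + 1*(3*exp(-4*I*pi/5) + 3*exp(4*I*pi/5) + 2*exp(2*I*pi/5))*conj(exp(4*I*pi/5)) + 1*(3*exp(-2*I*pi/5) + 2*exp(-4*I*pi/5) + 3*exp(2*I*pi/5))*conj(exp(2*I*pi/5))]
      = (1/5)[(8) + (3 + 2*exp(-4*I*pi/5) + 3*exp(4*I*pi/5)) + (3 + 3*exp(-2*I*pi/5) + 2*exp(2*I*pi/5)) + (3 + 2*exp(-2*I*pi/5) + 3*exp(2*I*pi/5)) + (3 + 3*exp(-4*I*pi/5) + 2*exp(4*I*pi/5))] = 15/5 = 3
(Exp terms are combined using exp(i*s)*conj(exp(i*t)) = exp(i*(s-t)), and sums of them are collapsed using the identity that for every m > 1 the m distinct m-th roots of unity sum to 0, e.g. 1 + exp(2*I*pi/3) + exp(-2*I*pi/3) = 0.)
Dimension check: dim(rho) = sum (mult * dim) = 0*1 + 3*1 + 2*1 + 0*1 + 3*1 = 8 = chi_rho(e) = 8.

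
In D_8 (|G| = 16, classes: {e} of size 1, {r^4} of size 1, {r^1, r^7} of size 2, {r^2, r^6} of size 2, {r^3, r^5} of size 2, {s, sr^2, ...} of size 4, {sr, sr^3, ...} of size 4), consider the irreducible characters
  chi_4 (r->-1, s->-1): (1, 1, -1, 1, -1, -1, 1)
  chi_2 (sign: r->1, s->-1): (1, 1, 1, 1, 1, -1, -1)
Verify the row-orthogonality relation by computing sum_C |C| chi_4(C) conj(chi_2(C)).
Sum = 0; so <chi_4, chi_2> = 0 (distinct irreducibles are orthogonal).

Derivation: Compute term by term over conjugacy classes (|C| * chi_4(C) * conj(chi_2(C))):
  1*(1)*conj(1) + 1*(1)*conj(1) + 2*(-1)*conj(1) + 2*(1)*conj(1) + 2*(-1)*conj(1) + 4*(-1)*conj(-1) + 4*(1)*conj(-1)
  = (1) + (1) + (-2) + (2) + (-2) + (4) + (-4)
  = 0.
Dividing by |G| = 16 gives 0/16 = 0, matching the row-orthogonality relation <chi_4, chi_2> = [chi_4 = chi_2].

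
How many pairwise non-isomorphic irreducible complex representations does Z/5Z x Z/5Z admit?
25

Solution. The number of irreducible complex representations of a finite group equals its number of conjugacy classes. Z/5Z x Z/5Z is abelian of order 25, so every element is its own conjugacy class: 25 classes, so Z/5Z x Z/5Z (order 25) has exactly 25 irreducible complex representations.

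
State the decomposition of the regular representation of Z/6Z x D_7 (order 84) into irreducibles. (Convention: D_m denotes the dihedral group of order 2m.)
Each irreducible V_i of dimension d_i appears with multiplicity d_i, i.e. rho_reg = (direct sum over all irreducibles V_i) d_i V_i. The irreducible dimensions for Z/6Z x D_7 are 1, 1, 1, 1, 1, 1, 1, 1, 1, 1, 1, 1, 2, 2, 2, 2, 2, 2, 2, 2, 2, 2, 2, 2, 2, 2, 2, 2, 2, 2: 12 irreducibles of dimension 1, each with multiplicity 1; 18 irreducibles of dimension 2, each with multiplicity 2. Total dimension 12*1*1 + 18*2*2 = 84 = |G|.

Explanation: General theorem: in the regular representation of a finite group G, each irreducible appears with multiplicity equal to its dimension. Check: dim(rho_reg) = sum d_i^2 = 1 + 1 + 1 + 1 + 1 + 1 + 1 + 1 + 1 + 1 + 1 + 1 + 4 + 4 + 4 + 4 + 4 + 4 + 4 + 4 + 4 + 4 + 4 + 4 + 4 + 4 + 4 + 4 + 4 + 4 = 84 = |G|.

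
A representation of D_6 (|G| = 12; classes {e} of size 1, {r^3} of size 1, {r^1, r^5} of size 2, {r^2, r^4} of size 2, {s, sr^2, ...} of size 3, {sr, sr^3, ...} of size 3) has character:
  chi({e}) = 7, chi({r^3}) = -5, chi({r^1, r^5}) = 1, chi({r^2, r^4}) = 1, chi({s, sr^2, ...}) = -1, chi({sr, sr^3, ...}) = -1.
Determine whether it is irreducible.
Not irreducible (reducible): <chi, chi> = 7 > 1.

Argument: <chi, chi> = (1/|G|) sum_C |C| * |chi(C)|^2 = (1/12)[1*|7|^2 + 1*|-5|^2 + 2*|1|^2 + 2*|1|^2 + 3*|-1|^2 + 3*|-1|^2]
  = (1/12)[(49) + (25) + (2) + (2) + (3) + (3)] = 84/12 = 7.
A character is irreducible iff <chi, chi> = 1, so this representation is reducible.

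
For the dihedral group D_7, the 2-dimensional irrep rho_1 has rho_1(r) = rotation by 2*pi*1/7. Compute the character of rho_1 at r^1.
chi_{rho_1}(r^1) = 2*cos(2*pi*1*1/7) = 2*cos(2*pi/7)

Argument: rho_1(r^1) is rotation by angle 2*pi*1*1/7, whose trace is 2*cos(2*pi*1*1/7) = 2*cos(2*pi/7).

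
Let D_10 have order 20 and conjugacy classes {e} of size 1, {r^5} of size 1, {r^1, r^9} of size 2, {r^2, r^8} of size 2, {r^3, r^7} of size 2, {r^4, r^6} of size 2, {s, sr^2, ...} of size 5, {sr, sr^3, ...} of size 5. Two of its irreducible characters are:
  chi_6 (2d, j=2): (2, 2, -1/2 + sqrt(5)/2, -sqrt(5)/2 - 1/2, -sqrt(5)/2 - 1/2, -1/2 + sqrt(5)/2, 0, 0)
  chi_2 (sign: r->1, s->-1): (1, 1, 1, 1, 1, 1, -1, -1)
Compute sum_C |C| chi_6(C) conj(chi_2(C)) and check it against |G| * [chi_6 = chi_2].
Sum = 0; so <chi_6, chi_2> = 0 (distinct irreducibles are orthogonal).

Proof sketch: Compute term by term over conjugacy classes (|C| * chi_6(C) * conj(chi_2(C))):
  1*(2)*conj(1) + 1*(2)*conj(1) + 2*(-1/2 + sqrt(5)/2)*conj(1) + 2*(-sqrt(5)/2 - 1/2)*conj(1) + 2*(-sqrt(5)/2 - 1/2)*conj(1) + 2*(-1/2 + sqrt(5)/2)*conj(1) + 5*(0)*conj(-1) + 5*(0)*conj(-1)
  = (2) + (2) + (-1 + sqrt(5)) + (-sqrt(5) - 1) + (-sqrt(5) - 1) + (-1 + sqrt(5)) + (0) + (0)
  = 0.
Dividing by |G| = 20 gives 0/20 = 0, matching the row-orthogonality relation <chi_6, chi_2> = [chi_6 = chi_2].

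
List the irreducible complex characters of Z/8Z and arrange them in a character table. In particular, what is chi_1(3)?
Character table of Z/8Z (irreps indexed chi_0,...,chi_7 with chi_k(m) = zeta_8^(k*m), zeta_8 = exp(2*pi*i/8)):
  irrep \ class  {0} (size 1)  {1} (size 1)    {2} (size 1)  {3} (size 1)    {4} (size 1)  {5} (size 1)    {6} (size 1)  {7} (size 1)  
  chi_0          1             1               1             1               1             1               1             1             
  chi_1          1             exp(I*pi/4)     I             exp(3*I*pi/4)   -1            exp(-3*I*pi/4)  -I            exp(-I*pi/4)  
  chi_2          1             I               -1            -I              1             I               -1            -I            
  chi_3          1             exp(3*I*pi/4)   -I            exp(I*pi/4)     -1            exp(-I*pi/4)    I             exp(-3*I*pi/4)
  chi_4          1             -1              1             -1              1             -1              1             -1            
  chi_5          1             exp(-3*I*pi/4)  I             exp(-I*pi/4)    -1            exp(I*pi/4)     -I            exp(3*I*pi/4) 
  chi_6          1             -I              -1            I               1             -I              -1            I             
  chi_7          1             exp(-I*pi/4)    -I            exp(-3*I*pi/4)  -1            exp(3*I*pi/4)   I             exp(I*pi/4)   

Spot check: chi_1(3) = zeta_8^(1*3) = zeta_8^3 = exp(3*I*pi/4).

Justification: Z/8Z is abelian, so all 8 irreducible complex representations are 1-dimensional. They are given by chi_k(m) = zeta_8^(k*m) for k = 0,...,7. Row orthogonality: sum_m chi_k(m) conj(chi_l(m)) = 8 * [k = l].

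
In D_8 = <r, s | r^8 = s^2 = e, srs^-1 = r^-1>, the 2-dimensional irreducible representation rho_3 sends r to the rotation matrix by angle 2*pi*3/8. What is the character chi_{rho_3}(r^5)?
chi_{rho_3}(r^5) = 2*cos(2*pi*3*5/8) = sqrt(2)

Working: rho_3(r^5) is rotation by angle 2*pi*3*5/8, whose trace is 2*cos(2*pi*3*5/8) = sqrt(2).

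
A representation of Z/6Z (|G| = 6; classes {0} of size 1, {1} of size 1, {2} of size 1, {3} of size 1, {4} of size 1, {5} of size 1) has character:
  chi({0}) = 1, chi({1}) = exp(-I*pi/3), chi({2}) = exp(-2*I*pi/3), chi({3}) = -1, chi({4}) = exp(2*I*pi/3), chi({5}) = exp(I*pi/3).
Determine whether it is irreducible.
Irreducible: <chi, chi> = 1.

Explanation: <chi, chi> = (1/|G|) sum_C |C| * |chi(C)|^2 = (1/6)[1*|1|^2 + 1*|exp(-I*pi/3)|^2 + 1*|exp(-2*I*pi/3)|^2 + 1*|-1|^2 + 1*|exp(2*I*pi/3)|^2 + 1*|exp(I*pi/3)|^2]
  = (1/6)[(1) + (1) + (1) + (1) + (1) + (1)] = 6/6 = 1.
(Exp terms are combined using exp(i*s)*conj(exp(i*t)) = exp(i*(s-t)), and sums of them are collapsed using the identity that for every m > 1 the m distinct m-th roots of unity sum to 0, e.g. 1 + exp(2*I*pi/3) + exp(-2*I*pi/3) = 0.)
A character is irreducible iff <chi, chi> = 1, so this representation is irreducible.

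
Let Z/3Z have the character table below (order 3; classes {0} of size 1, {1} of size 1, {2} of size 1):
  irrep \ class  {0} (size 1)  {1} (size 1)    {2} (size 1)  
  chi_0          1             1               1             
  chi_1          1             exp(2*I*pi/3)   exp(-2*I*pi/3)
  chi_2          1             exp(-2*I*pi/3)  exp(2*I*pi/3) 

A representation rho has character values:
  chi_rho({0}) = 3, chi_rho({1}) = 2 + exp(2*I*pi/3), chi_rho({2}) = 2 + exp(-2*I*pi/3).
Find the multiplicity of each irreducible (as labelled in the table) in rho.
Multiplicities: chi_0: 2, chi_1: 1, chi_2: 0.

Justification: Use <chi_rho, chi> = (1/|G|) sum_C |C| * chi_rho(C) * conj(chi(C)) with |G| = 3 for each irreducible chi in the table:
  <chi_rho, chi_0> = (1/3)[1*(3)*conj(1) + 1*(2 + exp(2*I*pi/3))*conj(1) + 1*(2 + exp(-2*I*pi/3))*conj(1)]
      = (1/3)[(3) + (2 + exp(2*I*pi/3)) + (2 + exp(-2*I*pi/3))] = 6/3 = 2
  <chi_rho, chi_1> = (1/3)[1*(3)*conj(1) + 1*(2 + exp(2*I*pi/3))*conj(exp(2*I*pi/3)) + 1*(2 + exp(-2*I*pi/3))*conj(exp(-2*I*pi/3))]
      = (1/3)[(3) + (1 + 2*exp(-2*I*pi/3)) + (1 + 2*exp(2*I*pi/3))] = 3/3 = 1
  <chi_rho, chi_2> = (1/3)[1*(3)*conj(1) + 1*(2 + exp(2*I*pi/3))*conj(exp(-2*I*pi/3)) + 1*(2 + exp(-2*I*pi/3))*conj(exp(2*I*pi/3))]
      = (1/3)[(3) + (exp(-2*I*pi/3) + 2*exp(2*I*pi/3)) + (2*exp(-2*I*pi/3) + exp(2*I*pi/3))] = 0/3 = 0
(Exp terms are combined using exp(i*s)*conj(exp(i*t)) = exp(i*(s-t)), and sums of them are collapsed using the identity that for every m > 1 the m distinct m-th roots of unity sum to 0, e.g. 1 + exp(2*I*pi/3) + exp(-2*I*pi/3) = 0.)
Dimension check: dim(rho) = sum (mult * dim) = 2*1 + 1*1 + 0*1 = 3 = chi_rho(e) = 3.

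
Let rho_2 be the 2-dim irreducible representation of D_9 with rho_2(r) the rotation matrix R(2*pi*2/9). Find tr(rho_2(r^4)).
chi_{rho_2}(r^4) = 2*cos(2*pi*2*4/9) = 2*cos(2*pi/9)

Justification: rho_2(r^4) is rotation by angle 2*pi*2*4/9, whose trace is 2*cos(2*pi*2*4/9) = 2*cos(2*pi/9).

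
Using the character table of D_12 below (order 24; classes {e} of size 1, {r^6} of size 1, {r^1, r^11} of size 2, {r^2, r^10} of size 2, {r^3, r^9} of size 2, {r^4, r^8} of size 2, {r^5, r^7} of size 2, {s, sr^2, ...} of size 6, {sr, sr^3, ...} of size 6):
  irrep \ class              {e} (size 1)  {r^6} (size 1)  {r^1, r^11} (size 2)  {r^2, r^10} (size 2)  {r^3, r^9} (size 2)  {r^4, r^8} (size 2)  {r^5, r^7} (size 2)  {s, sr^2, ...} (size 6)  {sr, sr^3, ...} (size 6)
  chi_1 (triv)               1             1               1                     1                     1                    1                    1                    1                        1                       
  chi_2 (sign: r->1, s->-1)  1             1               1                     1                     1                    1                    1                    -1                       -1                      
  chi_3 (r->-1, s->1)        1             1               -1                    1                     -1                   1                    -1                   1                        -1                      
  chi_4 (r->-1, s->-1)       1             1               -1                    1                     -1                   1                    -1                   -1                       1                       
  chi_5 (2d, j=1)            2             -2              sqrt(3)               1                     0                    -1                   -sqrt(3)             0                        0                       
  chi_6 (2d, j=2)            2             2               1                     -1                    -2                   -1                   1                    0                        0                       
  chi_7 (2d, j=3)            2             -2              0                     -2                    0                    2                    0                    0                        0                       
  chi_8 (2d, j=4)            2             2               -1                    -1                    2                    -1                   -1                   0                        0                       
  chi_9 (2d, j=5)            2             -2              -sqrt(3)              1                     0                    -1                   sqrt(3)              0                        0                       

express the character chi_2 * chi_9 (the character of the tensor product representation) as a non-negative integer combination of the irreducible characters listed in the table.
chi_2 tensor chi_9 = chi_9 (all other irreducibles have multiplicity 0).

Justification: The character of a tensor product is the pointwise product (chi_2 * chi_9)(C) = chi_2(C) * chi_9(C):
  {e}: (1)*(2), {r^6}: (1)*(-2), {r^1, r^11}: (1)*(-sqrt(3)), {r^2, r^10}: (1)*(1), {r^3, r^9}: (1)*(0), {r^4, r^8}: (1)*(-1), {r^5, r^7}: (1)*(sqrt(3)), {s, sr^2, ...}: (-1)*(0), {sr, sr^3, ...}: (-1)*(0)
so (chi_2 * chi_9) takes values
  {e} -> 2, {r^6} -> -2, {r^1, r^11} -> -sqrt(3), {r^2, r^10} -> 1, {r^3, r^9} -> 0, {r^4, r^8} -> -1, {r^5, r^7} -> sqrt(3), {s, sr^2, ...} -> 0, {sr, sr^3, ...} -> 0.
Now take the inner product of this character with each irreducible chi from the table, <chi_2*chi_9, chi> = (1/24) sum_C |C| (chi_2*chi_9)(C) conj(chi(C)):
  <chi_2*chi_9, chi_1> = (1/24)[1*(2)*conj(1) + 1*(-2)*conj(1) + 2*(-sqrt(3))*conj(1) + 2*(1)*conj(1) + 2*(0)*conj(1) + 2*(-1)*conj(1) + 2*(sqrt(3))*conj(1) + 6*(0)*conj(1) + 6*(0)*conj(1)]
      = (1/24)[(2) + (-2) + (-2*sqrt(3)) + (2) + (0) + (-2) + (2*sqrt(3)) + (0) + (0)] = 0/24 = 0
  <chi_2*chi_9, chi_2> = (1/24)[1*(2)*conj(1) + 1*(-2)*conj(1) + 2*(-sqrt(3))*conj(1) + 2*(1)*conj(1) + 2*(0)*conj(1) + 2*(-1)*conj(1) + 2*(sqrt(3))*conj(1) + 6*(0)*conj(-1) + 6*(0)*conj(-1)]
      = (1/24)[(2) + (-2) + (-2*sqrt(3)) + (2) + (0) + (-2) + (2*sqrt(3)) + (0) + (0)] = 0/24 = 0
  <chi_2*chi_9, chi_3> = (1/24)[1*(2)*conj(1) + 1*(-2)*conj(1) + 2*(-sqrt(3))*conj(-1) + 2*(1)*conj(1) + 2*(0)*conj(-1) + 2*(-1)*conj(1) + 2*(sqrt(3))*conj(-1) + 6*(0)*conj(1) + 6*(0)*conj(-1)]
      = (1/24)[(2) + (-2) + (2*sqrt(3)) + (2) + (0) + (-2) + (-2*sqrt(3)) + (0) + (0)] = 0/24 = 0
  <chi_2*chi_9, chi_4> = (1/24)[1*(2)*conj(1) + 1*(-2)*conj(1) + 2*(-sqrt(3))*conj(-1) + 2*(1)*conj(1) + 2*(0)*conj(-1) + 2*(-1)*conj(1) + 2*(sqrt(3))*conj(-1) + 6*(0)*conj(-1) + 6*(0)*conj(1)]
      = (1/24)[(2) + (-2) + (2*sqrt(3)) + (2) + (0) + (-2) + (-2*sqrt(3)) + (0) + (0)] = 0/24 = 0
  <chi_2*chi_9, chi_5> = (1/24)[1*(2)*conj(2) + 1*(-2)*conj(-2) + 2*(-sqrt(3))*conj(sqrt(3)) + 2*(1)*conj(1) + 2*(0)*conj(0) + 2*(-1)*conj(-1) + 2*(sqrt(3))*conj(-sqrt(3)) + 6*(0)*conj(0) + 6*(0)*conj(0)]
      = (1/24)[(4) + (4) + (-6) + (2) + (0) + (2) + (-6) + (0) + (0)] = 0/24 = 0
  <chi_2*chi_9, chi_6> = (1/24)[1*(2)*conj(2) + 1*(-2)*conj(2) + 2*(-sqrt(3))*conj(1) + 2*(1)*conj(-1) + 2*(0)*conj(-2) + 2*(-1)*conj(-1) + 2*(sqrt(3))*conj(1) + 6*(0)*conj(0) + 6*(0)*conj(0)]
      = (1/24)[(4) + (-4) + (-2*sqrt(3)) + (-2) + (0) + (2) + (2*sqrt(3)) + (0) + (0)] = 0/24 = 0
  <chi_2*chi_9, chi_7> = (1/24)[1*(2)*conj(2) + 1*(-2)*conj(-2) + 2*(-sqrt(3))*conj(0) + 2*(1)*conj(-2) + 2*(0)*conj(0) + 2*(-1)*conj(2) + 2*(sqrt(3))*conj(0) + 6*(0)*conj(0) + 6*(0)*conj(0)]
      = (1/24)[(4) + (4) + (0) + (-4) + (0) + (-4) + (0) + (0) + (0)] = 0/24 = 0
  <chi_2*chi_9, chi_8> = (1/24)[1*(2)*conj(2) + 1*(-2)*conj(2) + 2*(-sqrt(3))*conj(-1) + 2*(1)*conj(-1) + 2*(0)*conj(2) + 2*(-1)*conj(-1) + 2*(sqrt(3))*conj(-1) + 6*(0)*conj(0) + 6*(0)*conj(0)]
      = (1/24)[(4) + (-4) + (2*sqrt(3)) + (-2) + (0) + (2) + (-2*sqrt(3)) + (0) + (0)] = 0/24 = 0
  <chi_2*chi_9, chi_9> = (1/24)[1*(2)*conj(2) + 1*(-2)*conj(-2) + 2*(-sqrt(3))*conj(-sqrt(3)) + 2*(1)*conj(1) + 2*(0)*conj(0) + 2*(-1)*conj(-1) + 2*(sqrt(3))*conj(sqrt(3)) + 6*(0)*conj(0) + 6*(0)*conj(0)]
      = (1/24)[(4) + (4) + (6) + (2) + (0) + (2) + (6) + (0) + (0)] = 24/24 = 1
Hence the multiplicities are chi_9: 1. Dimension check: dim(chi_2)*dim(chi_9) = 1*2 = 2 and sum (mult * dim) = 1*2 = 2.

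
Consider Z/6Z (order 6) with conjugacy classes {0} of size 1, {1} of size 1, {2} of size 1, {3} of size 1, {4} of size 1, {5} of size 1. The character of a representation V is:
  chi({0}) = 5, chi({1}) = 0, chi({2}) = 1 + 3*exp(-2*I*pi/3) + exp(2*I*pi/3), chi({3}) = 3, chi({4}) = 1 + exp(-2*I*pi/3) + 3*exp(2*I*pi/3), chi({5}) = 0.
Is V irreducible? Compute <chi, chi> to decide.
Not irreducible (reducible): <chi, chi> = 7 > 1.

Derivation: <chi, chi> = (1/|G|) sum_C |C| * |chi(C)|^2 = (1/6)[1*|5|^2 + 1*|0|^2 + 1*|1 + 3*exp(-2*I*pi/3) + exp(2*I*pi/3)|^2 + 1*|3|^2 + 1*|1 + exp(-2*I*pi/3) + 3*exp(2*I*pi/3)|^2 + 1*|0|^2]
  = (1/6)[(25) + (0) + (4) + (9) + (4) + (0)] = 42/6 = 7.
(Exp terms are combined using exp(i*s)*conj(exp(i*t)) = exp(i*(s-t)), and sums of them are collapsed using the identity that for every m > 1 the m distinct m-th roots of unity sum to 0, e.g. 1 + exp(2*I*pi/3) + exp(-2*I*pi/3) = 0.)
A character is irreducible iff <chi, chi> = 1, so this representation is reducible.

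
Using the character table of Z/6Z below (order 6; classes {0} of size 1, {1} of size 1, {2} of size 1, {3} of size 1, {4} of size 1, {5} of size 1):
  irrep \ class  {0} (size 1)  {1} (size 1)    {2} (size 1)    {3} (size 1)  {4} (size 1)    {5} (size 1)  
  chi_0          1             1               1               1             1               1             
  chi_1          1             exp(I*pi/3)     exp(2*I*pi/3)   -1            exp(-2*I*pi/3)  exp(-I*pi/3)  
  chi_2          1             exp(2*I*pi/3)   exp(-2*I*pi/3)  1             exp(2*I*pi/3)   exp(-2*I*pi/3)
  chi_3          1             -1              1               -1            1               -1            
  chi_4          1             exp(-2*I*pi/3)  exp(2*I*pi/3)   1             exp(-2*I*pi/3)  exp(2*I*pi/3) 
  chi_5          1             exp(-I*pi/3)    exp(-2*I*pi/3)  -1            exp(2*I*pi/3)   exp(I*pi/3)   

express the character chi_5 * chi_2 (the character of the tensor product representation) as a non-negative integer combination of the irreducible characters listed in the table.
chi_5 tensor chi_2 = chi_1 (all other irreducibles have multiplicity 0).

Derivation: The character of a tensor product is the pointwise product (chi_5 * chi_2)(C) = chi_5(C) * chi_2(C):
  {0}: (1)*(1), {1}: (exp(-I*pi/3))*(exp(2*I*pi/3)), {2}: (exp(-2*I*pi/3))*(exp(-2*I*pi/3)), {3}: (-1)*(1), {4}: (exp(2*I*pi/3))*(exp(2*I*pi/3)), {5}: (exp(I*pi/3))*(exp(-2*I*pi/3))
so (chi_5 * chi_2) takes values
  {0} -> 1, {1} -> exp(I*pi/3), {2} -> exp(2*I*pi/3), {3} -> -1, {4} -> exp(-2*I*pi/3), {5} -> exp(-I*pi/3).
Now take the inner product of this character with each irreducible chi from the table, <chi_5*chi_2, chi> = (1/6) sum_C |C| (chi_5*chi_2)(C) conj(chi(C)):
  <chi_5*chi_2, chi_0> = (1/6)[1*(1)*conj(1) + 1*(exp(I*pi/3))*conj(1) + 1*(exp(2*I*pi/3))*conj(1) + 1*(-1)*conj(1) + 1*(exp(-2*I*pi/3))*conj(1) + 1*(exp(-I*pi/3))*conj(1)]
      = (1/6)[(1) + (exp(I*pi/3)) + (exp(2*I*pi/3)) + (-1) + (exp(-2*I*pi/3)) + (exp(-I*pi/3))] = 0/6 = 0
  <chi_5*chi_2, chi_1> = (1/6)[1*(1)*conj(1) + 1*(exp(I*pi/3))*conj(exp(I*pi/3)) + 1*(exp(2*I*pi/3))*conj(exp(2*I*pi/3)) + 1*(-1)*conj(-1) + 1*(exp(-2*I*pi/3))*conj(exp(-2*I*pi/3)) + 1*(exp(-I*pi/3))*conj(exp(-I*pi/3))]
      = (1/6)[(1) + (1) + (1) + (1) + (1) + (1)] = 6/6 = 1
  <chi_5*chi_2, chi_2> = (1/6)[1*(1)*conj(1) + 1*(exp(I*pi/3))*conj(exp(2*I*pi/3)) + 1*(exp(2*I*pi/3))*conj(exp(-2*I*pi/3)) + 1*(-1)*conj(1) + 1*(exp(-2*I*pi/3))*conj(exp(2*I*pi/3)) + 1*(exp(-I*pi/3))*conj(exp(-2*I*pi/3))]
      = (1/6)[(1) + (exp(-I*pi/3)) + (exp(-2*I*pi/3)) + (-1) + (exp(2*I*pi/3)) + (exp(I*pi/3))] = 0/6 = 0
  <chi_5*chi_2, chi_3> = (1/6)[1*(1)*conj(1) + 1*(exp(I*pi/3))*conj(-1) + 1*(exp(2*I*pi/3))*conj(1) + 1*(-1)*conj(-1) + 1*(exp(-2*I*pi/3))*conj(1) + 1*(exp(-I*pi/3))*conj(-1)]
      = (1/6)[(1) + (-exp(I*pi/3)) + (exp(2*I*pi/3)) + (1) + (exp(-2*I*pi/3)) + (-exp(-I*pi/3))] = 0/6 = 0
  <chi_5*chi_2, chi_4> = (1/6)[1*(1)*conj(1) + 1*(exp(I*pi/3))*conj(exp(-2*I*pi/3)) + 1*(exp(2*I*pi/3))*conj(exp(2*I*pi/3)) + 1*(-1)*conj(1) + 1*(exp(-2*I*pi/3))*conj(exp(-2*I*pi/3)) + 1*(exp(-I*pi/3))*conj(exp(2*I*pi/3))]
      = (1/6)[(1) + (-1) + (1) + (-1) + (1) + (-1)] = 0/6 = 0
  <chi_5*chi_2, chi_5> = (1/6)[1*(1)*conj(1) + 1*(exp(I*pi/3))*conj(exp(-I*pi/3)) + 1*(exp(2*I*pi/3))*conj(exp(-2*I*pi/3)) + 1*(-1)*conj(-1) + 1*(exp(-2*I*pi/3))*conj(exp(2*I*pi/3)) + 1*(exp(-I*pi/3))*conj(exp(I*pi/3))]
      = (1/6)[(1) + (exp(2*I*pi/3)) + (exp(-2*I*pi/3)) + (1) + (exp(2*I*pi/3)) + (exp(-2*I*pi/3))] = 0/6 = 0
(Exp terms are combined using exp(i*s)*conj(exp(i*t)) = exp(i*(s-t)), and sums of them are collapsed using the identity that for every m > 1 the m distinct m-th roots of unity sum to 0, e.g. 1 + exp(2*I*pi/3) + exp(-2*I*pi/3) = 0.)
Hence the multiplicities are chi_1: 1. Dimension check: dim(chi_5)*dim(chi_2) = 1*1 = 1 and sum (mult * dim) = 1*1 = 1.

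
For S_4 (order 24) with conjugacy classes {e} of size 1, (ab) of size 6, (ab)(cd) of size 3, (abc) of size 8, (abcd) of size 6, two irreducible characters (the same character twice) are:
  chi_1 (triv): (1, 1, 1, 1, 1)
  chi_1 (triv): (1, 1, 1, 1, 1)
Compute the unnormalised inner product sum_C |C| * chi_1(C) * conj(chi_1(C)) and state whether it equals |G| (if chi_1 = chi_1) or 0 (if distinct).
Sum = 24 = |G| = 24; so <chi_1, chi_1> = 1 (norm-1 confirms irreducibility).

Explanation: Compute term by term over conjugacy classes (|C| * chi_1(C) * conj(chi_1(C))):
  1*(1)*conj(1) + 6*(1)*conj(1) + 3*(1)*conj(1) + 8*(1)*conj(1) + 6*(1)*conj(1)
  = (1) + (6) + (3) + (8) + (6)
  = 24.
Dividing by |G| = 24 gives 24/24 = 1, matching the row-orthogonality relation <chi_1, chi_1> = [chi_1 = chi_1].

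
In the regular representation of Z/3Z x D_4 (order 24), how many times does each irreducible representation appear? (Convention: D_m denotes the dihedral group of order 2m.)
Each irreducible V_i of dimension d_i appears with multiplicity d_i, i.e. rho_reg = (direct sum over all irreducibles V_i) d_i V_i. The irreducible dimensions for Z/3Z x D_4 are 1, 1, 1, 1, 1, 1, 1, 1, 1, 1, 1, 1, 2, 2, 2: 12 irreducibles of dimension 1, each with multiplicity 1; 3 irreducibles of dimension 2, each with multiplicity 2. Total dimension 12*1*1 + 3*2*2 = 24 = |G|.

Solution. General theorem: in the regular representation of a finite group G, each irreducible appears with multiplicity equal to its dimension. Check: dim(rho_reg) = sum d_i^2 = 1 + 1 + 1 + 1 + 1 + 1 + 1 + 1 + 1 + 1 + 1 + 1 + 4 + 4 + 4 = 24 = |G|.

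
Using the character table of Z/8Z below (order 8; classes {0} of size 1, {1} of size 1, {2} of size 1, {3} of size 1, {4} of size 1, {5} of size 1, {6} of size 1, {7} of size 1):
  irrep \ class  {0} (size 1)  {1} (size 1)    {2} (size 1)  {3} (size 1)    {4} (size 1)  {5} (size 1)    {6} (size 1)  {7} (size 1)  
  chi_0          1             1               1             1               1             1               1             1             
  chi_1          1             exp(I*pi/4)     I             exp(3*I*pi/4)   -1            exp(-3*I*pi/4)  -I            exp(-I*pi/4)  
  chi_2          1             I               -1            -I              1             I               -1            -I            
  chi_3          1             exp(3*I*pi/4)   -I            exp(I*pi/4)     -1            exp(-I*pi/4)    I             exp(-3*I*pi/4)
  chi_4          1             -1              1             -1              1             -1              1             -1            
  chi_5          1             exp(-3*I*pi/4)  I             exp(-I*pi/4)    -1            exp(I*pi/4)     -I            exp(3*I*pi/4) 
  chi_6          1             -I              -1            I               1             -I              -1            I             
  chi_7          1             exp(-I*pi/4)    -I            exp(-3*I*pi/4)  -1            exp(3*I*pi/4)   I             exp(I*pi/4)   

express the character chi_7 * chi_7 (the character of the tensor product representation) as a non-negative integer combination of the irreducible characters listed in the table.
chi_7 tensor chi_7 = chi_6 (all other irreducibles have multiplicity 0).

Derivation: The character of a tensor product is the pointwise product (chi_7 * chi_7)(C) = chi_7(C) * chi_7(C):
  {0}: (1)*(1), {1}: (exp(-I*pi/4))*(exp(-I*pi/4)), {2}: (-I)*(-I), {3}: (exp(-3*I*pi/4))*(exp(-3*I*pi/4)), {4}: (-1)*(-1), {5}: (exp(3*I*pi/4))*(exp(3*I*pi/4)), {6}: (I)*(I), {7}: (exp(I*pi/4))*(exp(I*pi/4))
so (chi_7 * chi_7) takes values
  {0} -> 1, {1} -> -I, {2} -> -1, {3} -> I, {4} -> 1, {5} -> -I, {6} -> -1, {7} -> I.
Now take the inner product of this character with each irreducible chi from the table, <chi_7*chi_7, chi> = (1/8) sum_C |C| (chi_7*chi_7)(C) conj(chi(C)):
  <chi_7*chi_7, chi_0> = (1/8)[1*(1)*conj(1) + 1*(-I)*conj(1) + 1*(-1)*conj(1) + 1*(I)*conj(1) + 1*(1)*conj(1) + 1*(-I)*conj(1) + 1*(-1)*conj(1) + 1*(I)*conj(1)]
      = (1/8)[(1) + (-I) + (-1) + (I) + (1) + (-I) + (-1) + (I)] = 0/8 = 0
  <chi_7*chi_7, chi_1> = (1/8)[1*(1)*conj(1) + 1*(-I)*conj(exp(I*pi/4)) + 1*(-1)*conj(I) + 1*(I)*conj(exp(3*I*pi/4)) + 1*(1)*conj(-1) + 1*(-I)*conj(exp(-3*I*pi/4)) + 1*(-1)*conj(-I) + 1*(I)*conj(exp(-I*pi/4))]
      = (1/8)[(1) + (-exp(I*pi/4)) + (I) + (exp(-I*pi/4)) + (-1) + (-exp(-3*I*pi/4)) + (-I) + (exp(3*I*pi/4))] = 0/8 = 0
  <chi_7*chi_7, chi_2> = (1/8)[1*(1)*conj(1) + 1*(-I)*conj(I) + 1*(-1)*conj(-1) + 1*(I)*conj(-I) + 1*(1)*conj(1) + 1*(-I)*conj(I) + 1*(-1)*conj(-1) + 1*(I)*conj(-I)]
      = (1/8)[(1) + (-1) + (1) + (-1) + (1) + (-1) + (1) + (-1)] = 0/8 = 0
  <chi_7*chi_7, chi_3> = (1/8)[1*(1)*conj(1) + 1*(-I)*conj(exp(3*I*pi/4)) + 1*(-1)*conj(-I) + 1*(I)*conj(exp(I*pi/4)) + 1*(1)*conj(-1) + 1*(-I)*conj(exp(-I*pi/4)) + 1*(-1)*conj(I) + 1*(I)*conj(exp(-3*I*pi/4))]
      = (1/8)[(1) + (-exp(-I*pi/4)) + (-I) + (exp(I*pi/4)) + (-1) + (-exp(3*I*pi/4)) + (I) + (exp(-3*I*pi/4))] = 0/8 = 0
  <chi_7*chi_7, chi_4> = (1/8)[1*(1)*conj(1) + 1*(-I)*conj(-1) + 1*(-1)*conj(1) + 1*(I)*conj(-1) + 1*(1)*conj(1) + 1*(-I)*conj(-1) + 1*(-1)*conj(1) + 1*(I)*conj(-1)]
      = (1/8)[(1) + (I) + (-1) + (-I) + (1) + (I) + (-1) + (-I)] = 0/8 = 0
  <chi_7*chi_7, chi_5> = (1/8)[1*(1)*conj(1) + 1*(-I)*conj(exp(-3*I*pi/4)) + 1*(-1)*conj(I) + 1*(I)*conj(exp(-I*pi/4)) + 1*(1)*conj(-1) + 1*(-I)*conj(exp(I*pi/4)) + 1*(-1)*conj(-I) + 1*(I)*conj(exp(3*I*pi/4))]
      = (1/8)[(1) + (-exp(-3*I*pi/4)) + (I) + (exp(3*I*pi/4)) + (-1) + (-exp(I*pi/4)) + (-I) + (exp(-I*pi/4))] = 0/8 = 0
  <chi_7*chi_7, chi_6> = (1/8)[1*(1)*conj(1) + 1*(-I)*conj(-I) + 1*(-1)*conj(-1) + 1*(I)*conj(I) + 1*(1)*conj(1) + 1*(-I)*conj(-I) + 1*(-1)*conj(-1) + 1*(I)*conj(I)]
      = (1/8)[(1) + (1) + (1) + (1) + (1) + (1) + (1) + (1)] = 8/8 = 1
  <chi_7*chi_7, chi_7> = (1/8)[1*(1)*conj(1) + 1*(-I)*conj(exp(-I*pi/4)) + 1*(-1)*conj(-I) + 1*(I)*conj(exp(-3*I*pi/4)) + 1*(1)*conj(-1) + 1*(-I)*conj(exp(3*I*pi/4)) + 1*(-1)*conj(I) + 1*(I)*conj(exp(I*pi/4))]
      = (1/8)[(1) + (-exp(3*I*pi/4)) + (-I) + (exp(-3*I*pi/4)) + (-1) + (-exp(-I*pi/4)) + (I) + (exp(I*pi/4))] = 0/8 = 0
(Exp terms are combined using exp(i*s)*conj(exp(i*t)) = exp(i*(s-t)), and sums of them are collapsed using the identity that for every m > 1 the m distinct m-th roots of unity sum to 0, e.g. 1 + exp(2*I*pi/3) + exp(-2*I*pi/3) = 0.)
Hence the multiplicities are chi_6: 1. Dimension check: dim(chi_7)*dim(chi_7) = 1*1 = 1 and sum (mult * dim) = 1*1 = 1.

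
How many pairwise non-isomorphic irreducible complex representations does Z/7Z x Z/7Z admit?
49

Justification: The number of irreducible complex representations of a finite group equals its number of conjugacy classes. Z/7Z x Z/7Z is abelian of order 49, so every element is its own conjugacy class: 49 classes, so Z/7Z x Z/7Z (order 49) has exactly 49 irreducible complex representations.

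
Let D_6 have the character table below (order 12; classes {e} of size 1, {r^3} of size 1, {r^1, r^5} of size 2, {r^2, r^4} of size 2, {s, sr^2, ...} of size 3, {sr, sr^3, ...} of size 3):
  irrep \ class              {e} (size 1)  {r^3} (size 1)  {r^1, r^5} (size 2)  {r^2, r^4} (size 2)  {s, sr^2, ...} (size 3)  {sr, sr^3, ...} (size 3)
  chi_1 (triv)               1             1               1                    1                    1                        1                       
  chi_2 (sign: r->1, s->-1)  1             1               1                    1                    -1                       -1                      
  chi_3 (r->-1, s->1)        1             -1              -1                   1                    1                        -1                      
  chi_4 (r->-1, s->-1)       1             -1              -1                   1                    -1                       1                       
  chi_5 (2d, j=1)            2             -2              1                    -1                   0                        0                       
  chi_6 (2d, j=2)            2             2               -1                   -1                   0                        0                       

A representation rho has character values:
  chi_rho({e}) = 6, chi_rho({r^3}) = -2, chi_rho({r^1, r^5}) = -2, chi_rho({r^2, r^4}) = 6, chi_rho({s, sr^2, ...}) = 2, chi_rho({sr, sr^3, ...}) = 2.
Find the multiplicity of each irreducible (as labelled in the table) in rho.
Multiplicities: chi_1: 2, chi_2: 0, chi_3: 2, chi_4: 2, chi_5: 0, chi_6: 0.

Explanation: Use <chi_rho, chi> = (1/|G|) sum_C |C| * chi_rho(C) * conj(chi(C)) with |G| = 12 for each irreducible chi in the table:
  <chi_rho, chi_1> = (1/12)[1*(6)*conj(1) + 1*(-2)*conj(1) + 2*(-2)*conj(1) + 2*(6)*conj(1) + 3*(2)*conj(1) + 3*(2)*conj(1)]
      = (1/12)[(6) + (-2) + (-4) + (12) + (6) + (6)] = 24/12 = 2
  <chi_rho, chi_2> = (1/12)[1*(6)*conj(1) + 1*(-2)*conj(1) + 2*(-2)*conj(1) + 2*(6)*conj(1) + 3*(2)*conj(-1) + 3*(2)*conj(-1)]
      = (1/12)[(6) + (-2) + (-4) + (12) + (-6) + (-6)] = 0/12 = 0
  <chi_rho, chi_3> = (1/12)[1*(6)*conj(1) + 1*(-2)*conj(-1) + 2*(-2)*conj(-1) + 2*(6)*conj(1) + 3*(2)*conj(1) + 3*(2)*conj(-1)]
      = (1/12)[(6) + (2) + (4) + (12) + (6) + (-6)] = 24/12 = 2
  <chi_rho, chi_4> = (1/12)[1*(6)*conj(1) + 1*(-2)*conj(-1) + 2*(-2)*conj(-1) + 2*(6)*conj(1) + 3*(2)*conj(-1) + 3*(2)*conj(1)]
      = (1/12)[(6) + (2) + (4) + (12) + (-6) + (6)] = 24/12 = 2
  <chi_rho, chi_5> = (1/12)[1*(6)*conj(2) + 1*(-2)*conj(-2) + 2*(-2)*conj(1) + 2*(6)*conj(-1) + 3*(2)*conj(0) + 3*(2)*conj(0)]
      = (1/12)[(12) + (4) + (-4) + (-12) + (0) + (0)] = 0/12 = 0
  <chi_rho, chi_6> = (1/12)[1*(6)*conj(2) + 1*(-2)*conj(2) + 2*(-2)*conj(-1) + 2*(6)*conj(-1) + 3*(2)*conj(0) + 3*(2)*conj(0)]
      = (1/12)[(12) + (-4) + (4) + (-12) + (0) + (0)] = 0/12 = 0
Dimension check: dim(rho) = sum (mult * dim) = 2*1 + 0*1 + 2*1 + 2*1 + 0*2 + 0*2 = 6 = chi_rho(e) = 6.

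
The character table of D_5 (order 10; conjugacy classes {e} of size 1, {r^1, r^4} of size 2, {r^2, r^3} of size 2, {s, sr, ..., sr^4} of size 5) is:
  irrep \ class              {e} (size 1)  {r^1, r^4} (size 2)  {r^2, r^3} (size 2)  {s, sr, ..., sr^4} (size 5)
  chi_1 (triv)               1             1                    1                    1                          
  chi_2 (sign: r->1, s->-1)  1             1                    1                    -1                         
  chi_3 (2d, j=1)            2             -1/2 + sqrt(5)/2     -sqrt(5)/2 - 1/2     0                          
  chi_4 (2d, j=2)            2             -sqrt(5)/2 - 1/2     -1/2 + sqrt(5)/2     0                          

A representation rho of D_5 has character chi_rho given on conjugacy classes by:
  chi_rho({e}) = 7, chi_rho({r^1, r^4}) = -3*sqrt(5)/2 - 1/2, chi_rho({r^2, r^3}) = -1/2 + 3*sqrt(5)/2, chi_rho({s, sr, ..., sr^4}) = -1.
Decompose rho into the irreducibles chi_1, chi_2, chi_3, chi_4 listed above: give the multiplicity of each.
Multiplicities: chi_1: 0, chi_2: 1, chi_3: 0, chi_4: 3.

Derivation: Use <chi_rho, chi> = (1/|G|) sum_C |C| * chi_rho(C) * conj(chi(C)) with |G| = 10 for each irreducible chi in the table:
  <chi_rho, chi_1> = (1/10)[1*(7)*conj(1) + 2*(-3*sqrt(5)/2 - 1/2)*conj(1) + 2*(-1/2 + 3*sqrt(5)/2)*conj(1) + 5*(-1)*conj(1)]
      = (1/10)[(7) + (-3*sqrt(5) - 1) + (-1 + 3*sqrt(5)) + (-5)] = 0/10 = 0
  <chi_rho, chi_2> = (1/10)[1*(7)*conj(1) + 2*(-3*sqrt(5)/2 - 1/2)*conj(1) + 2*(-1/2 + 3*sqrt(5)/2)*conj(1) + 5*(-1)*conj(-1)]
      = (1/10)[(7) + (-3*sqrt(5) - 1) + (-1 + 3*sqrt(5)) + (5)] = 10/10 = 1
  <chi_rho, chi_3> = (1/10)[1*(7)*conj(2) + 2*(-3*sqrt(5)/2 - 1/2)*conj(-1/2 + sqrt(5)/2) + 2*(-1/2 + 3*sqrt(5)/2)*conj(-sqrt(5)/2 - 1/2) + 5*(-1)*conj(0)]
      = (1/10)[(14) + (-7 + sqrt(5)) + (-7 - sqrt(5)) + (0)] = 0/10 = 0
  <chi_rho, chi_4> = (1/10)[1*(7)*conj(2) + 2*(-3*sqrt(5)/2 - 1/2)*conj(-sqrt(5)/2 - 1/2) + 2*(-1/2 + 3*sqrt(5)/2)*conj(-1/2 + sqrt(5)/2) + 5*(-1)*conj(0)]
      = (1/10)[(14) + (2*sqrt(5) + 8) + (8 - 2*sqrt(5)) + (0)] = 30/10 = 3
Dimension check: dim(rho) = sum (mult * dim) = 0*1 + 1*1 + 0*2 + 3*2 = 7 = chi_rho(e) = 7.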